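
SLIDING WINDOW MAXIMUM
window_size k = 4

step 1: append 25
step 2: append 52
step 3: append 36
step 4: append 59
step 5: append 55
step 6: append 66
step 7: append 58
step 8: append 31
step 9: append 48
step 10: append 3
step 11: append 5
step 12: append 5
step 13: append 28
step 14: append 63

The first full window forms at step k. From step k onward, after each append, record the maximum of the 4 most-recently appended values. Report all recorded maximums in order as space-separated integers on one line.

step 1: append 25 -> window=[25] (not full yet)
step 2: append 52 -> window=[25, 52] (not full yet)
step 3: append 36 -> window=[25, 52, 36] (not full yet)
step 4: append 59 -> window=[25, 52, 36, 59] -> max=59
step 5: append 55 -> window=[52, 36, 59, 55] -> max=59
step 6: append 66 -> window=[36, 59, 55, 66] -> max=66
step 7: append 58 -> window=[59, 55, 66, 58] -> max=66
step 8: append 31 -> window=[55, 66, 58, 31] -> max=66
step 9: append 48 -> window=[66, 58, 31, 48] -> max=66
step 10: append 3 -> window=[58, 31, 48, 3] -> max=58
step 11: append 5 -> window=[31, 48, 3, 5] -> max=48
step 12: append 5 -> window=[48, 3, 5, 5] -> max=48
step 13: append 28 -> window=[3, 5, 5, 28] -> max=28
step 14: append 63 -> window=[5, 5, 28, 63] -> max=63

Answer: 59 59 66 66 66 66 58 48 48 28 63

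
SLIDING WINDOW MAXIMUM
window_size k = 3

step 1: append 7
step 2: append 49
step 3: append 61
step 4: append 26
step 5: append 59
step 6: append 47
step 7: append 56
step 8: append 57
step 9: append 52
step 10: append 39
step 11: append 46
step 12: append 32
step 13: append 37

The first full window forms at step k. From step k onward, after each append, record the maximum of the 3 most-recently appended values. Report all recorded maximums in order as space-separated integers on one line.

step 1: append 7 -> window=[7] (not full yet)
step 2: append 49 -> window=[7, 49] (not full yet)
step 3: append 61 -> window=[7, 49, 61] -> max=61
step 4: append 26 -> window=[49, 61, 26] -> max=61
step 5: append 59 -> window=[61, 26, 59] -> max=61
step 6: append 47 -> window=[26, 59, 47] -> max=59
step 7: append 56 -> window=[59, 47, 56] -> max=59
step 8: append 57 -> window=[47, 56, 57] -> max=57
step 9: append 52 -> window=[56, 57, 52] -> max=57
step 10: append 39 -> window=[57, 52, 39] -> max=57
step 11: append 46 -> window=[52, 39, 46] -> max=52
step 12: append 32 -> window=[39, 46, 32] -> max=46
step 13: append 37 -> window=[46, 32, 37] -> max=46

Answer: 61 61 61 59 59 57 57 57 52 46 46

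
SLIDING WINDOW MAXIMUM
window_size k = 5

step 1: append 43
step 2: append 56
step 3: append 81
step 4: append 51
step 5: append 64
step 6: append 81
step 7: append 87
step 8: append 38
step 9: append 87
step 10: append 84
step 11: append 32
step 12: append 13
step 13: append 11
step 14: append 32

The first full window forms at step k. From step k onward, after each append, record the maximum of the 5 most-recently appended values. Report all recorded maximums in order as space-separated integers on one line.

step 1: append 43 -> window=[43] (not full yet)
step 2: append 56 -> window=[43, 56] (not full yet)
step 3: append 81 -> window=[43, 56, 81] (not full yet)
step 4: append 51 -> window=[43, 56, 81, 51] (not full yet)
step 5: append 64 -> window=[43, 56, 81, 51, 64] -> max=81
step 6: append 81 -> window=[56, 81, 51, 64, 81] -> max=81
step 7: append 87 -> window=[81, 51, 64, 81, 87] -> max=87
step 8: append 38 -> window=[51, 64, 81, 87, 38] -> max=87
step 9: append 87 -> window=[64, 81, 87, 38, 87] -> max=87
step 10: append 84 -> window=[81, 87, 38, 87, 84] -> max=87
step 11: append 32 -> window=[87, 38, 87, 84, 32] -> max=87
step 12: append 13 -> window=[38, 87, 84, 32, 13] -> max=87
step 13: append 11 -> window=[87, 84, 32, 13, 11] -> max=87
step 14: append 32 -> window=[84, 32, 13, 11, 32] -> max=84

Answer: 81 81 87 87 87 87 87 87 87 84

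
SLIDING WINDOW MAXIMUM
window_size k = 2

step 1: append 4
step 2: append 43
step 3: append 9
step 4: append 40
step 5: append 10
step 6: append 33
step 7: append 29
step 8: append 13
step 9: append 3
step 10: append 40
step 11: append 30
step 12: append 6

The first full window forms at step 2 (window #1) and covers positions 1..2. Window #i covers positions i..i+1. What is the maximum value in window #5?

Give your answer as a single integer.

step 1: append 4 -> window=[4] (not full yet)
step 2: append 43 -> window=[4, 43] -> max=43
step 3: append 9 -> window=[43, 9] -> max=43
step 4: append 40 -> window=[9, 40] -> max=40
step 5: append 10 -> window=[40, 10] -> max=40
step 6: append 33 -> window=[10, 33] -> max=33
Window #5 max = 33

Answer: 33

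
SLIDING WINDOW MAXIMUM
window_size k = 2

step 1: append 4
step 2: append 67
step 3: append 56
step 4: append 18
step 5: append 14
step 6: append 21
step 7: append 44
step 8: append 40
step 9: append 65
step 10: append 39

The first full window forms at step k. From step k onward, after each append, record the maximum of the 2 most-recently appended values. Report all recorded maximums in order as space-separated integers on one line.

step 1: append 4 -> window=[4] (not full yet)
step 2: append 67 -> window=[4, 67] -> max=67
step 3: append 56 -> window=[67, 56] -> max=67
step 4: append 18 -> window=[56, 18] -> max=56
step 5: append 14 -> window=[18, 14] -> max=18
step 6: append 21 -> window=[14, 21] -> max=21
step 7: append 44 -> window=[21, 44] -> max=44
step 8: append 40 -> window=[44, 40] -> max=44
step 9: append 65 -> window=[40, 65] -> max=65
step 10: append 39 -> window=[65, 39] -> max=65

Answer: 67 67 56 18 21 44 44 65 65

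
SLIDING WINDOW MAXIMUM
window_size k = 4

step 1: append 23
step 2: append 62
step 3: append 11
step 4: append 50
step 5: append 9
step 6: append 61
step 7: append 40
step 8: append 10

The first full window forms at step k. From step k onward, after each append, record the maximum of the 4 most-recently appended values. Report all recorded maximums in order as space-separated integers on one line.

Answer: 62 62 61 61 61

Derivation:
step 1: append 23 -> window=[23] (not full yet)
step 2: append 62 -> window=[23, 62] (not full yet)
step 3: append 11 -> window=[23, 62, 11] (not full yet)
step 4: append 50 -> window=[23, 62, 11, 50] -> max=62
step 5: append 9 -> window=[62, 11, 50, 9] -> max=62
step 6: append 61 -> window=[11, 50, 9, 61] -> max=61
step 7: append 40 -> window=[50, 9, 61, 40] -> max=61
step 8: append 10 -> window=[9, 61, 40, 10] -> max=61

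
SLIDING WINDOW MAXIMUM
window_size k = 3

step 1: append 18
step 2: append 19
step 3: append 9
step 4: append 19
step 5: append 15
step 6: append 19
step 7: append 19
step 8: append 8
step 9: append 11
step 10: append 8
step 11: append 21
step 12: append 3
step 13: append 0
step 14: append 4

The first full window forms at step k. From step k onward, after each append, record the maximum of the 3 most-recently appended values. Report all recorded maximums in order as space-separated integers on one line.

Answer: 19 19 19 19 19 19 19 11 21 21 21 4

Derivation:
step 1: append 18 -> window=[18] (not full yet)
step 2: append 19 -> window=[18, 19] (not full yet)
step 3: append 9 -> window=[18, 19, 9] -> max=19
step 4: append 19 -> window=[19, 9, 19] -> max=19
step 5: append 15 -> window=[9, 19, 15] -> max=19
step 6: append 19 -> window=[19, 15, 19] -> max=19
step 7: append 19 -> window=[15, 19, 19] -> max=19
step 8: append 8 -> window=[19, 19, 8] -> max=19
step 9: append 11 -> window=[19, 8, 11] -> max=19
step 10: append 8 -> window=[8, 11, 8] -> max=11
step 11: append 21 -> window=[11, 8, 21] -> max=21
step 12: append 3 -> window=[8, 21, 3] -> max=21
step 13: append 0 -> window=[21, 3, 0] -> max=21
step 14: append 4 -> window=[3, 0, 4] -> max=4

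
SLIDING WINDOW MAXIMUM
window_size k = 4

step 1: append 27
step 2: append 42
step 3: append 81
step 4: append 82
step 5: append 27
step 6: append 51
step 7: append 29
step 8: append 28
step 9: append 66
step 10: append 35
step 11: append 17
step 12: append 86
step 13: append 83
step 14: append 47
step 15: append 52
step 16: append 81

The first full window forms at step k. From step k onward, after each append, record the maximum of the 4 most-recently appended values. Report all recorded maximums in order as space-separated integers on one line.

step 1: append 27 -> window=[27] (not full yet)
step 2: append 42 -> window=[27, 42] (not full yet)
step 3: append 81 -> window=[27, 42, 81] (not full yet)
step 4: append 82 -> window=[27, 42, 81, 82] -> max=82
step 5: append 27 -> window=[42, 81, 82, 27] -> max=82
step 6: append 51 -> window=[81, 82, 27, 51] -> max=82
step 7: append 29 -> window=[82, 27, 51, 29] -> max=82
step 8: append 28 -> window=[27, 51, 29, 28] -> max=51
step 9: append 66 -> window=[51, 29, 28, 66] -> max=66
step 10: append 35 -> window=[29, 28, 66, 35] -> max=66
step 11: append 17 -> window=[28, 66, 35, 17] -> max=66
step 12: append 86 -> window=[66, 35, 17, 86] -> max=86
step 13: append 83 -> window=[35, 17, 86, 83] -> max=86
step 14: append 47 -> window=[17, 86, 83, 47] -> max=86
step 15: append 52 -> window=[86, 83, 47, 52] -> max=86
step 16: append 81 -> window=[83, 47, 52, 81] -> max=83

Answer: 82 82 82 82 51 66 66 66 86 86 86 86 83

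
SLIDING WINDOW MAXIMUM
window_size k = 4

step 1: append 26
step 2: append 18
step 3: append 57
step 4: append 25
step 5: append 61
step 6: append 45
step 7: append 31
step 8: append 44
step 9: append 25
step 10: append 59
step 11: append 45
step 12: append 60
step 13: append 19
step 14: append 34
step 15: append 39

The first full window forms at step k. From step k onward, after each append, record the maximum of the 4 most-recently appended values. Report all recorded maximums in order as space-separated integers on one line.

step 1: append 26 -> window=[26] (not full yet)
step 2: append 18 -> window=[26, 18] (not full yet)
step 3: append 57 -> window=[26, 18, 57] (not full yet)
step 4: append 25 -> window=[26, 18, 57, 25] -> max=57
step 5: append 61 -> window=[18, 57, 25, 61] -> max=61
step 6: append 45 -> window=[57, 25, 61, 45] -> max=61
step 7: append 31 -> window=[25, 61, 45, 31] -> max=61
step 8: append 44 -> window=[61, 45, 31, 44] -> max=61
step 9: append 25 -> window=[45, 31, 44, 25] -> max=45
step 10: append 59 -> window=[31, 44, 25, 59] -> max=59
step 11: append 45 -> window=[44, 25, 59, 45] -> max=59
step 12: append 60 -> window=[25, 59, 45, 60] -> max=60
step 13: append 19 -> window=[59, 45, 60, 19] -> max=60
step 14: append 34 -> window=[45, 60, 19, 34] -> max=60
step 15: append 39 -> window=[60, 19, 34, 39] -> max=60

Answer: 57 61 61 61 61 45 59 59 60 60 60 60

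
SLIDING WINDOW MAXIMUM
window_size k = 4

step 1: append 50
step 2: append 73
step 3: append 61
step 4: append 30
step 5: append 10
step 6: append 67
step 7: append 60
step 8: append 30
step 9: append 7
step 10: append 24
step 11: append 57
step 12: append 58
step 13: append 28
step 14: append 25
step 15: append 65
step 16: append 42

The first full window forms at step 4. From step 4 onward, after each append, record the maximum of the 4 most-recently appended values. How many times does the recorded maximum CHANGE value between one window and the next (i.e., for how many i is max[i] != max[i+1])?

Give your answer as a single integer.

step 1: append 50 -> window=[50] (not full yet)
step 2: append 73 -> window=[50, 73] (not full yet)
step 3: append 61 -> window=[50, 73, 61] (not full yet)
step 4: append 30 -> window=[50, 73, 61, 30] -> max=73
step 5: append 10 -> window=[73, 61, 30, 10] -> max=73
step 6: append 67 -> window=[61, 30, 10, 67] -> max=67
step 7: append 60 -> window=[30, 10, 67, 60] -> max=67
step 8: append 30 -> window=[10, 67, 60, 30] -> max=67
step 9: append 7 -> window=[67, 60, 30, 7] -> max=67
step 10: append 24 -> window=[60, 30, 7, 24] -> max=60
step 11: append 57 -> window=[30, 7, 24, 57] -> max=57
step 12: append 58 -> window=[7, 24, 57, 58] -> max=58
step 13: append 28 -> window=[24, 57, 58, 28] -> max=58
step 14: append 25 -> window=[57, 58, 28, 25] -> max=58
step 15: append 65 -> window=[58, 28, 25, 65] -> max=65
step 16: append 42 -> window=[28, 25, 65, 42] -> max=65
Recorded maximums: 73 73 67 67 67 67 60 57 58 58 58 65 65
Changes between consecutive maximums: 5

Answer: 5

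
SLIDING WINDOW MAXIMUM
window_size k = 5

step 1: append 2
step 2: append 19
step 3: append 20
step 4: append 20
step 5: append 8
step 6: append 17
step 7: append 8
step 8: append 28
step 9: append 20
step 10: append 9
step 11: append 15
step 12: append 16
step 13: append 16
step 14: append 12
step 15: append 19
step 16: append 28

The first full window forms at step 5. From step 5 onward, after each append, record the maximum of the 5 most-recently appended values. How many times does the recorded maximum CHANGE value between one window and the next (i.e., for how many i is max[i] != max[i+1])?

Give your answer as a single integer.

step 1: append 2 -> window=[2] (not full yet)
step 2: append 19 -> window=[2, 19] (not full yet)
step 3: append 20 -> window=[2, 19, 20] (not full yet)
step 4: append 20 -> window=[2, 19, 20, 20] (not full yet)
step 5: append 8 -> window=[2, 19, 20, 20, 8] -> max=20
step 6: append 17 -> window=[19, 20, 20, 8, 17] -> max=20
step 7: append 8 -> window=[20, 20, 8, 17, 8] -> max=20
step 8: append 28 -> window=[20, 8, 17, 8, 28] -> max=28
step 9: append 20 -> window=[8, 17, 8, 28, 20] -> max=28
step 10: append 9 -> window=[17, 8, 28, 20, 9] -> max=28
step 11: append 15 -> window=[8, 28, 20, 9, 15] -> max=28
step 12: append 16 -> window=[28, 20, 9, 15, 16] -> max=28
step 13: append 16 -> window=[20, 9, 15, 16, 16] -> max=20
step 14: append 12 -> window=[9, 15, 16, 16, 12] -> max=16
step 15: append 19 -> window=[15, 16, 16, 12, 19] -> max=19
step 16: append 28 -> window=[16, 16, 12, 19, 28] -> max=28
Recorded maximums: 20 20 20 28 28 28 28 28 20 16 19 28
Changes between consecutive maximums: 5

Answer: 5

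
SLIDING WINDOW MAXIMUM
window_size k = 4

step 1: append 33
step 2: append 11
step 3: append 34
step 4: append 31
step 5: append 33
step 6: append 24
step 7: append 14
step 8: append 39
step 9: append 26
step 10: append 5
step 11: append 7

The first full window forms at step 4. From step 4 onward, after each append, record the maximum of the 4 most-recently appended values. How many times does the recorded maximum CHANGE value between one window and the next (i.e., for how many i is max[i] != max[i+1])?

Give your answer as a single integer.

Answer: 2

Derivation:
step 1: append 33 -> window=[33] (not full yet)
step 2: append 11 -> window=[33, 11] (not full yet)
step 3: append 34 -> window=[33, 11, 34] (not full yet)
step 4: append 31 -> window=[33, 11, 34, 31] -> max=34
step 5: append 33 -> window=[11, 34, 31, 33] -> max=34
step 6: append 24 -> window=[34, 31, 33, 24] -> max=34
step 7: append 14 -> window=[31, 33, 24, 14] -> max=33
step 8: append 39 -> window=[33, 24, 14, 39] -> max=39
step 9: append 26 -> window=[24, 14, 39, 26] -> max=39
step 10: append 5 -> window=[14, 39, 26, 5] -> max=39
step 11: append 7 -> window=[39, 26, 5, 7] -> max=39
Recorded maximums: 34 34 34 33 39 39 39 39
Changes between consecutive maximums: 2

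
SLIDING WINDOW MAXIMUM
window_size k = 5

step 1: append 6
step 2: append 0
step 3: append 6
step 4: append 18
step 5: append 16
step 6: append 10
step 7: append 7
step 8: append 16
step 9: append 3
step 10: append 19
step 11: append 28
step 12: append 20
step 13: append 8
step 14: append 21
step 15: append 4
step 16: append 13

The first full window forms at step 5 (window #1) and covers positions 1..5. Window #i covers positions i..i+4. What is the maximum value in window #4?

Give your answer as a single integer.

Answer: 18

Derivation:
step 1: append 6 -> window=[6] (not full yet)
step 2: append 0 -> window=[6, 0] (not full yet)
step 3: append 6 -> window=[6, 0, 6] (not full yet)
step 4: append 18 -> window=[6, 0, 6, 18] (not full yet)
step 5: append 16 -> window=[6, 0, 6, 18, 16] -> max=18
step 6: append 10 -> window=[0, 6, 18, 16, 10] -> max=18
step 7: append 7 -> window=[6, 18, 16, 10, 7] -> max=18
step 8: append 16 -> window=[18, 16, 10, 7, 16] -> max=18
Window #4 max = 18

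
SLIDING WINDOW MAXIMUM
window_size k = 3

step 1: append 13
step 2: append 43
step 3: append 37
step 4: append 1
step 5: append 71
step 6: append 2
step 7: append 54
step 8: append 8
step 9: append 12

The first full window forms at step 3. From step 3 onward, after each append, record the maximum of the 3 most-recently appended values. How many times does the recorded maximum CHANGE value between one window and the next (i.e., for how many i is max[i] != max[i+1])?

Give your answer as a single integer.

step 1: append 13 -> window=[13] (not full yet)
step 2: append 43 -> window=[13, 43] (not full yet)
step 3: append 37 -> window=[13, 43, 37] -> max=43
step 4: append 1 -> window=[43, 37, 1] -> max=43
step 5: append 71 -> window=[37, 1, 71] -> max=71
step 6: append 2 -> window=[1, 71, 2] -> max=71
step 7: append 54 -> window=[71, 2, 54] -> max=71
step 8: append 8 -> window=[2, 54, 8] -> max=54
step 9: append 12 -> window=[54, 8, 12] -> max=54
Recorded maximums: 43 43 71 71 71 54 54
Changes between consecutive maximums: 2

Answer: 2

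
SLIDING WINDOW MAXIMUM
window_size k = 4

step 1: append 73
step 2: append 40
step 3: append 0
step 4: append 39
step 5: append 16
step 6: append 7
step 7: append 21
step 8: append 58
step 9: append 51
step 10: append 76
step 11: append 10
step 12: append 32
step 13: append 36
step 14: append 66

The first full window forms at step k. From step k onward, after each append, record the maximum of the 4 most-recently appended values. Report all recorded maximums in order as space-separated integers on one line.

step 1: append 73 -> window=[73] (not full yet)
step 2: append 40 -> window=[73, 40] (not full yet)
step 3: append 0 -> window=[73, 40, 0] (not full yet)
step 4: append 39 -> window=[73, 40, 0, 39] -> max=73
step 5: append 16 -> window=[40, 0, 39, 16] -> max=40
step 6: append 7 -> window=[0, 39, 16, 7] -> max=39
step 7: append 21 -> window=[39, 16, 7, 21] -> max=39
step 8: append 58 -> window=[16, 7, 21, 58] -> max=58
step 9: append 51 -> window=[7, 21, 58, 51] -> max=58
step 10: append 76 -> window=[21, 58, 51, 76] -> max=76
step 11: append 10 -> window=[58, 51, 76, 10] -> max=76
step 12: append 32 -> window=[51, 76, 10, 32] -> max=76
step 13: append 36 -> window=[76, 10, 32, 36] -> max=76
step 14: append 66 -> window=[10, 32, 36, 66] -> max=66

Answer: 73 40 39 39 58 58 76 76 76 76 66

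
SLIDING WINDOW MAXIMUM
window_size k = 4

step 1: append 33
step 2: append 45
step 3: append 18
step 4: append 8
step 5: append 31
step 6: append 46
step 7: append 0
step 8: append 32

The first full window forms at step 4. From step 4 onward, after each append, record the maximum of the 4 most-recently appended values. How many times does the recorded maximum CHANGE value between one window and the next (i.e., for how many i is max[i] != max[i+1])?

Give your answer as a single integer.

Answer: 1

Derivation:
step 1: append 33 -> window=[33] (not full yet)
step 2: append 45 -> window=[33, 45] (not full yet)
step 3: append 18 -> window=[33, 45, 18] (not full yet)
step 4: append 8 -> window=[33, 45, 18, 8] -> max=45
step 5: append 31 -> window=[45, 18, 8, 31] -> max=45
step 6: append 46 -> window=[18, 8, 31, 46] -> max=46
step 7: append 0 -> window=[8, 31, 46, 0] -> max=46
step 8: append 32 -> window=[31, 46, 0, 32] -> max=46
Recorded maximums: 45 45 46 46 46
Changes between consecutive maximums: 1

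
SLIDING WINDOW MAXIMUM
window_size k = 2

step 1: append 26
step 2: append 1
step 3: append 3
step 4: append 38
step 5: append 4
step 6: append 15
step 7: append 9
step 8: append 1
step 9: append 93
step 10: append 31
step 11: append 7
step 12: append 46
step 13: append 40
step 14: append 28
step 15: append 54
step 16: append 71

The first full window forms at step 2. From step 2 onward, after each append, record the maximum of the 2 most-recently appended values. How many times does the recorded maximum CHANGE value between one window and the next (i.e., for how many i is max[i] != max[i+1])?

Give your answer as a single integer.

Answer: 10

Derivation:
step 1: append 26 -> window=[26] (not full yet)
step 2: append 1 -> window=[26, 1] -> max=26
step 3: append 3 -> window=[1, 3] -> max=3
step 4: append 38 -> window=[3, 38] -> max=38
step 5: append 4 -> window=[38, 4] -> max=38
step 6: append 15 -> window=[4, 15] -> max=15
step 7: append 9 -> window=[15, 9] -> max=15
step 8: append 1 -> window=[9, 1] -> max=9
step 9: append 93 -> window=[1, 93] -> max=93
step 10: append 31 -> window=[93, 31] -> max=93
step 11: append 7 -> window=[31, 7] -> max=31
step 12: append 46 -> window=[7, 46] -> max=46
step 13: append 40 -> window=[46, 40] -> max=46
step 14: append 28 -> window=[40, 28] -> max=40
step 15: append 54 -> window=[28, 54] -> max=54
step 16: append 71 -> window=[54, 71] -> max=71
Recorded maximums: 26 3 38 38 15 15 9 93 93 31 46 46 40 54 71
Changes between consecutive maximums: 10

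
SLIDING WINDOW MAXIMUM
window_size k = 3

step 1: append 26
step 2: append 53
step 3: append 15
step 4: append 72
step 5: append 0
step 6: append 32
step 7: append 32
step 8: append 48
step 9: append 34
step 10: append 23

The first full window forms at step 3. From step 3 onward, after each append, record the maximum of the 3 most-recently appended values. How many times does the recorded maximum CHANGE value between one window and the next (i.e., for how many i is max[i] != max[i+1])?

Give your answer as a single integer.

step 1: append 26 -> window=[26] (not full yet)
step 2: append 53 -> window=[26, 53] (not full yet)
step 3: append 15 -> window=[26, 53, 15] -> max=53
step 4: append 72 -> window=[53, 15, 72] -> max=72
step 5: append 0 -> window=[15, 72, 0] -> max=72
step 6: append 32 -> window=[72, 0, 32] -> max=72
step 7: append 32 -> window=[0, 32, 32] -> max=32
step 8: append 48 -> window=[32, 32, 48] -> max=48
step 9: append 34 -> window=[32, 48, 34] -> max=48
step 10: append 23 -> window=[48, 34, 23] -> max=48
Recorded maximums: 53 72 72 72 32 48 48 48
Changes between consecutive maximums: 3

Answer: 3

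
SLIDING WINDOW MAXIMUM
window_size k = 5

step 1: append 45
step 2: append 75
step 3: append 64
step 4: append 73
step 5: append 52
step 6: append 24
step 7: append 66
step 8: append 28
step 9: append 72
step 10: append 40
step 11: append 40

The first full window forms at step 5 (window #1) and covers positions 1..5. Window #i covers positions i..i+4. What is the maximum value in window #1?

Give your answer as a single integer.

step 1: append 45 -> window=[45] (not full yet)
step 2: append 75 -> window=[45, 75] (not full yet)
step 3: append 64 -> window=[45, 75, 64] (not full yet)
step 4: append 73 -> window=[45, 75, 64, 73] (not full yet)
step 5: append 52 -> window=[45, 75, 64, 73, 52] -> max=75
Window #1 max = 75

Answer: 75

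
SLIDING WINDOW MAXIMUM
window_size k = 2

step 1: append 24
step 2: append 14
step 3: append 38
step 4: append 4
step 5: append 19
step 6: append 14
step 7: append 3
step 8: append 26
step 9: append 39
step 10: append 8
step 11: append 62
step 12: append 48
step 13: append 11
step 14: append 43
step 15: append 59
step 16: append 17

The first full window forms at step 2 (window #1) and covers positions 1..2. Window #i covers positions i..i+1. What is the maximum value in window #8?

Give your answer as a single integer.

step 1: append 24 -> window=[24] (not full yet)
step 2: append 14 -> window=[24, 14] -> max=24
step 3: append 38 -> window=[14, 38] -> max=38
step 4: append 4 -> window=[38, 4] -> max=38
step 5: append 19 -> window=[4, 19] -> max=19
step 6: append 14 -> window=[19, 14] -> max=19
step 7: append 3 -> window=[14, 3] -> max=14
step 8: append 26 -> window=[3, 26] -> max=26
step 9: append 39 -> window=[26, 39] -> max=39
Window #8 max = 39

Answer: 39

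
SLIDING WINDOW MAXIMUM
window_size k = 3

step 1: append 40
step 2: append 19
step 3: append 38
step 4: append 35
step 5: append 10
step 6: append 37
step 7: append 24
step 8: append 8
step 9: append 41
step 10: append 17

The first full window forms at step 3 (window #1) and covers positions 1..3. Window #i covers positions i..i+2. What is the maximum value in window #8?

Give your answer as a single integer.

Answer: 41

Derivation:
step 1: append 40 -> window=[40] (not full yet)
step 2: append 19 -> window=[40, 19] (not full yet)
step 3: append 38 -> window=[40, 19, 38] -> max=40
step 4: append 35 -> window=[19, 38, 35] -> max=38
step 5: append 10 -> window=[38, 35, 10] -> max=38
step 6: append 37 -> window=[35, 10, 37] -> max=37
step 7: append 24 -> window=[10, 37, 24] -> max=37
step 8: append 8 -> window=[37, 24, 8] -> max=37
step 9: append 41 -> window=[24, 8, 41] -> max=41
step 10: append 17 -> window=[8, 41, 17] -> max=41
Window #8 max = 41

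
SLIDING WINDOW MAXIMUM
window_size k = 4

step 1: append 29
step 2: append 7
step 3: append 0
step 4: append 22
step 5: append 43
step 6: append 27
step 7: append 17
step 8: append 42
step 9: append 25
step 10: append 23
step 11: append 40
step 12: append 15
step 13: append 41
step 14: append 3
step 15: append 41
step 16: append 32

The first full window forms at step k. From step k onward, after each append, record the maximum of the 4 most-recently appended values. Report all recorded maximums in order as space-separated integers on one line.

step 1: append 29 -> window=[29] (not full yet)
step 2: append 7 -> window=[29, 7] (not full yet)
step 3: append 0 -> window=[29, 7, 0] (not full yet)
step 4: append 22 -> window=[29, 7, 0, 22] -> max=29
step 5: append 43 -> window=[7, 0, 22, 43] -> max=43
step 6: append 27 -> window=[0, 22, 43, 27] -> max=43
step 7: append 17 -> window=[22, 43, 27, 17] -> max=43
step 8: append 42 -> window=[43, 27, 17, 42] -> max=43
step 9: append 25 -> window=[27, 17, 42, 25] -> max=42
step 10: append 23 -> window=[17, 42, 25, 23] -> max=42
step 11: append 40 -> window=[42, 25, 23, 40] -> max=42
step 12: append 15 -> window=[25, 23, 40, 15] -> max=40
step 13: append 41 -> window=[23, 40, 15, 41] -> max=41
step 14: append 3 -> window=[40, 15, 41, 3] -> max=41
step 15: append 41 -> window=[15, 41, 3, 41] -> max=41
step 16: append 32 -> window=[41, 3, 41, 32] -> max=41

Answer: 29 43 43 43 43 42 42 42 40 41 41 41 41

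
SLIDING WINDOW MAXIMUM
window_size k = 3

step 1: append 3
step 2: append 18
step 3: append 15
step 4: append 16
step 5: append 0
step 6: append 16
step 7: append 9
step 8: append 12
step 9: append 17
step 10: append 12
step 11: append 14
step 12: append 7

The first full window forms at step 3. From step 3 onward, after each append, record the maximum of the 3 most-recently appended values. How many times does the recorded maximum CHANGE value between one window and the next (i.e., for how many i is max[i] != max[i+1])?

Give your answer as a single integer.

Answer: 3

Derivation:
step 1: append 3 -> window=[3] (not full yet)
step 2: append 18 -> window=[3, 18] (not full yet)
step 3: append 15 -> window=[3, 18, 15] -> max=18
step 4: append 16 -> window=[18, 15, 16] -> max=18
step 5: append 0 -> window=[15, 16, 0] -> max=16
step 6: append 16 -> window=[16, 0, 16] -> max=16
step 7: append 9 -> window=[0, 16, 9] -> max=16
step 8: append 12 -> window=[16, 9, 12] -> max=16
step 9: append 17 -> window=[9, 12, 17] -> max=17
step 10: append 12 -> window=[12, 17, 12] -> max=17
step 11: append 14 -> window=[17, 12, 14] -> max=17
step 12: append 7 -> window=[12, 14, 7] -> max=14
Recorded maximums: 18 18 16 16 16 16 17 17 17 14
Changes between consecutive maximums: 3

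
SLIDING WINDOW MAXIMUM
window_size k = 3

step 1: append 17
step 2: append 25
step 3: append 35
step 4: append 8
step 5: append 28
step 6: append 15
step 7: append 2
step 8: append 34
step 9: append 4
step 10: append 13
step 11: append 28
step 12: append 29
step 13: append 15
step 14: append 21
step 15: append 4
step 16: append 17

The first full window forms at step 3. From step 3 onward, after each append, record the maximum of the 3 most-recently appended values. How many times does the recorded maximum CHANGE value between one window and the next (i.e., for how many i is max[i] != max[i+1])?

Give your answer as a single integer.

step 1: append 17 -> window=[17] (not full yet)
step 2: append 25 -> window=[17, 25] (not full yet)
step 3: append 35 -> window=[17, 25, 35] -> max=35
step 4: append 8 -> window=[25, 35, 8] -> max=35
step 5: append 28 -> window=[35, 8, 28] -> max=35
step 6: append 15 -> window=[8, 28, 15] -> max=28
step 7: append 2 -> window=[28, 15, 2] -> max=28
step 8: append 34 -> window=[15, 2, 34] -> max=34
step 9: append 4 -> window=[2, 34, 4] -> max=34
step 10: append 13 -> window=[34, 4, 13] -> max=34
step 11: append 28 -> window=[4, 13, 28] -> max=28
step 12: append 29 -> window=[13, 28, 29] -> max=29
step 13: append 15 -> window=[28, 29, 15] -> max=29
step 14: append 21 -> window=[29, 15, 21] -> max=29
step 15: append 4 -> window=[15, 21, 4] -> max=21
step 16: append 17 -> window=[21, 4, 17] -> max=21
Recorded maximums: 35 35 35 28 28 34 34 34 28 29 29 29 21 21
Changes between consecutive maximums: 5

Answer: 5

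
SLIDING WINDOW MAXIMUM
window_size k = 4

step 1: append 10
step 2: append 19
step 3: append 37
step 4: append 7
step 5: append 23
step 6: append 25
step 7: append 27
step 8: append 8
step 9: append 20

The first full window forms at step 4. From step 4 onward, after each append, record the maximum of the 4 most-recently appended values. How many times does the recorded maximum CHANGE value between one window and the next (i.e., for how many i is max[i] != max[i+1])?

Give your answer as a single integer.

step 1: append 10 -> window=[10] (not full yet)
step 2: append 19 -> window=[10, 19] (not full yet)
step 3: append 37 -> window=[10, 19, 37] (not full yet)
step 4: append 7 -> window=[10, 19, 37, 7] -> max=37
step 5: append 23 -> window=[19, 37, 7, 23] -> max=37
step 6: append 25 -> window=[37, 7, 23, 25] -> max=37
step 7: append 27 -> window=[7, 23, 25, 27] -> max=27
step 8: append 8 -> window=[23, 25, 27, 8] -> max=27
step 9: append 20 -> window=[25, 27, 8, 20] -> max=27
Recorded maximums: 37 37 37 27 27 27
Changes between consecutive maximums: 1

Answer: 1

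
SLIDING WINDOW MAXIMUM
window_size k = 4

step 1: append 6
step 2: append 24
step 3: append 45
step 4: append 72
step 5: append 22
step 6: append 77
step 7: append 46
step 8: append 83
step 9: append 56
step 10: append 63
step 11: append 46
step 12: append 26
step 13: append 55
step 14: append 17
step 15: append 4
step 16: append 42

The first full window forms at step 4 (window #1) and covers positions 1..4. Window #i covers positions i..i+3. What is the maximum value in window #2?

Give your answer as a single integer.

step 1: append 6 -> window=[6] (not full yet)
step 2: append 24 -> window=[6, 24] (not full yet)
step 3: append 45 -> window=[6, 24, 45] (not full yet)
step 4: append 72 -> window=[6, 24, 45, 72] -> max=72
step 5: append 22 -> window=[24, 45, 72, 22] -> max=72
Window #2 max = 72

Answer: 72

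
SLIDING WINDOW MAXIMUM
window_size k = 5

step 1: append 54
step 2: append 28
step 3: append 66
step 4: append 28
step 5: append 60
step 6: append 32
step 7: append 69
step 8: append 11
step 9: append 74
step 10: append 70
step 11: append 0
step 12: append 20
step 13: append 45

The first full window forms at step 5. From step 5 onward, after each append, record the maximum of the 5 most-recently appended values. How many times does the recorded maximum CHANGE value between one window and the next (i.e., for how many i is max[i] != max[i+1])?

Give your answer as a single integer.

step 1: append 54 -> window=[54] (not full yet)
step 2: append 28 -> window=[54, 28] (not full yet)
step 3: append 66 -> window=[54, 28, 66] (not full yet)
step 4: append 28 -> window=[54, 28, 66, 28] (not full yet)
step 5: append 60 -> window=[54, 28, 66, 28, 60] -> max=66
step 6: append 32 -> window=[28, 66, 28, 60, 32] -> max=66
step 7: append 69 -> window=[66, 28, 60, 32, 69] -> max=69
step 8: append 11 -> window=[28, 60, 32, 69, 11] -> max=69
step 9: append 74 -> window=[60, 32, 69, 11, 74] -> max=74
step 10: append 70 -> window=[32, 69, 11, 74, 70] -> max=74
step 11: append 0 -> window=[69, 11, 74, 70, 0] -> max=74
step 12: append 20 -> window=[11, 74, 70, 0, 20] -> max=74
step 13: append 45 -> window=[74, 70, 0, 20, 45] -> max=74
Recorded maximums: 66 66 69 69 74 74 74 74 74
Changes between consecutive maximums: 2

Answer: 2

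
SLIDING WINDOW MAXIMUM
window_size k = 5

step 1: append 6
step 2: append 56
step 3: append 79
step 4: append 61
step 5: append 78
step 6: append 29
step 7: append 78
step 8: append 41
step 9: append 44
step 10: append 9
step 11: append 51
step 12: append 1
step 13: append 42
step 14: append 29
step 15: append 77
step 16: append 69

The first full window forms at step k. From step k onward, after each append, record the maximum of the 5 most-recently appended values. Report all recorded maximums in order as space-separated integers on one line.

Answer: 79 79 79 78 78 78 78 51 51 51 77 77

Derivation:
step 1: append 6 -> window=[6] (not full yet)
step 2: append 56 -> window=[6, 56] (not full yet)
step 3: append 79 -> window=[6, 56, 79] (not full yet)
step 4: append 61 -> window=[6, 56, 79, 61] (not full yet)
step 5: append 78 -> window=[6, 56, 79, 61, 78] -> max=79
step 6: append 29 -> window=[56, 79, 61, 78, 29] -> max=79
step 7: append 78 -> window=[79, 61, 78, 29, 78] -> max=79
step 8: append 41 -> window=[61, 78, 29, 78, 41] -> max=78
step 9: append 44 -> window=[78, 29, 78, 41, 44] -> max=78
step 10: append 9 -> window=[29, 78, 41, 44, 9] -> max=78
step 11: append 51 -> window=[78, 41, 44, 9, 51] -> max=78
step 12: append 1 -> window=[41, 44, 9, 51, 1] -> max=51
step 13: append 42 -> window=[44, 9, 51, 1, 42] -> max=51
step 14: append 29 -> window=[9, 51, 1, 42, 29] -> max=51
step 15: append 77 -> window=[51, 1, 42, 29, 77] -> max=77
step 16: append 69 -> window=[1, 42, 29, 77, 69] -> max=77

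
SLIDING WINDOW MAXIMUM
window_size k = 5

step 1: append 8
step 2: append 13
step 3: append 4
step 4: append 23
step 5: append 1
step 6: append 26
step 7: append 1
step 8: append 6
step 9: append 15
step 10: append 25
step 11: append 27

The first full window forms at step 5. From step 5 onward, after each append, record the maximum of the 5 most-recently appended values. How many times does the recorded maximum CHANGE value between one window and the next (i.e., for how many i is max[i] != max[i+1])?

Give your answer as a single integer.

step 1: append 8 -> window=[8] (not full yet)
step 2: append 13 -> window=[8, 13] (not full yet)
step 3: append 4 -> window=[8, 13, 4] (not full yet)
step 4: append 23 -> window=[8, 13, 4, 23] (not full yet)
step 5: append 1 -> window=[8, 13, 4, 23, 1] -> max=23
step 6: append 26 -> window=[13, 4, 23, 1, 26] -> max=26
step 7: append 1 -> window=[4, 23, 1, 26, 1] -> max=26
step 8: append 6 -> window=[23, 1, 26, 1, 6] -> max=26
step 9: append 15 -> window=[1, 26, 1, 6, 15] -> max=26
step 10: append 25 -> window=[26, 1, 6, 15, 25] -> max=26
step 11: append 27 -> window=[1, 6, 15, 25, 27] -> max=27
Recorded maximums: 23 26 26 26 26 26 27
Changes between consecutive maximums: 2

Answer: 2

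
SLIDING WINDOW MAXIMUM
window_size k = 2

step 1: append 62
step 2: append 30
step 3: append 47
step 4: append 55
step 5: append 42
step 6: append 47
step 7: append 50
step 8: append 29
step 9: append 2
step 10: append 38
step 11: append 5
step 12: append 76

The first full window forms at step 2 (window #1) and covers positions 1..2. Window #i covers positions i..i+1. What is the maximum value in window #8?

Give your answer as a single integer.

Answer: 29

Derivation:
step 1: append 62 -> window=[62] (not full yet)
step 2: append 30 -> window=[62, 30] -> max=62
step 3: append 47 -> window=[30, 47] -> max=47
step 4: append 55 -> window=[47, 55] -> max=55
step 5: append 42 -> window=[55, 42] -> max=55
step 6: append 47 -> window=[42, 47] -> max=47
step 7: append 50 -> window=[47, 50] -> max=50
step 8: append 29 -> window=[50, 29] -> max=50
step 9: append 2 -> window=[29, 2] -> max=29
Window #8 max = 29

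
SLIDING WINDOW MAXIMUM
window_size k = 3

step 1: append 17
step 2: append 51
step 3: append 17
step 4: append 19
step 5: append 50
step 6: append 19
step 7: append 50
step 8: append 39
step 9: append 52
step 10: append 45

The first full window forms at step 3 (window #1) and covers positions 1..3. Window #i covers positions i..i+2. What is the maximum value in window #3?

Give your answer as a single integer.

Answer: 50

Derivation:
step 1: append 17 -> window=[17] (not full yet)
step 2: append 51 -> window=[17, 51] (not full yet)
step 3: append 17 -> window=[17, 51, 17] -> max=51
step 4: append 19 -> window=[51, 17, 19] -> max=51
step 5: append 50 -> window=[17, 19, 50] -> max=50
Window #3 max = 50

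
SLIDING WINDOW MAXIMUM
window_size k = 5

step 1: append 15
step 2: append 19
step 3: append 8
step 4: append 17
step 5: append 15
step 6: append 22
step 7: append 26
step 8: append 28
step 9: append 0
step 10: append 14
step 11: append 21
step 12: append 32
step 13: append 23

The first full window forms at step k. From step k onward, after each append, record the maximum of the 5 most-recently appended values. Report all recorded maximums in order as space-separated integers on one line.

step 1: append 15 -> window=[15] (not full yet)
step 2: append 19 -> window=[15, 19] (not full yet)
step 3: append 8 -> window=[15, 19, 8] (not full yet)
step 4: append 17 -> window=[15, 19, 8, 17] (not full yet)
step 5: append 15 -> window=[15, 19, 8, 17, 15] -> max=19
step 6: append 22 -> window=[19, 8, 17, 15, 22] -> max=22
step 7: append 26 -> window=[8, 17, 15, 22, 26] -> max=26
step 8: append 28 -> window=[17, 15, 22, 26, 28] -> max=28
step 9: append 0 -> window=[15, 22, 26, 28, 0] -> max=28
step 10: append 14 -> window=[22, 26, 28, 0, 14] -> max=28
step 11: append 21 -> window=[26, 28, 0, 14, 21] -> max=28
step 12: append 32 -> window=[28, 0, 14, 21, 32] -> max=32
step 13: append 23 -> window=[0, 14, 21, 32, 23] -> max=32

Answer: 19 22 26 28 28 28 28 32 32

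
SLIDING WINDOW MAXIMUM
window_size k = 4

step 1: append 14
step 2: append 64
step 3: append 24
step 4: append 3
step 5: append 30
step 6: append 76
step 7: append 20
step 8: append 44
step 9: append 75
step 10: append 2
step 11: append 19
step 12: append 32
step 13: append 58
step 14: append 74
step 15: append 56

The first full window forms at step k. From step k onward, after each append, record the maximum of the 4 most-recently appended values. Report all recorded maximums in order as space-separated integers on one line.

Answer: 64 64 76 76 76 76 75 75 75 58 74 74

Derivation:
step 1: append 14 -> window=[14] (not full yet)
step 2: append 64 -> window=[14, 64] (not full yet)
step 3: append 24 -> window=[14, 64, 24] (not full yet)
step 4: append 3 -> window=[14, 64, 24, 3] -> max=64
step 5: append 30 -> window=[64, 24, 3, 30] -> max=64
step 6: append 76 -> window=[24, 3, 30, 76] -> max=76
step 7: append 20 -> window=[3, 30, 76, 20] -> max=76
step 8: append 44 -> window=[30, 76, 20, 44] -> max=76
step 9: append 75 -> window=[76, 20, 44, 75] -> max=76
step 10: append 2 -> window=[20, 44, 75, 2] -> max=75
step 11: append 19 -> window=[44, 75, 2, 19] -> max=75
step 12: append 32 -> window=[75, 2, 19, 32] -> max=75
step 13: append 58 -> window=[2, 19, 32, 58] -> max=58
step 14: append 74 -> window=[19, 32, 58, 74] -> max=74
step 15: append 56 -> window=[32, 58, 74, 56] -> max=74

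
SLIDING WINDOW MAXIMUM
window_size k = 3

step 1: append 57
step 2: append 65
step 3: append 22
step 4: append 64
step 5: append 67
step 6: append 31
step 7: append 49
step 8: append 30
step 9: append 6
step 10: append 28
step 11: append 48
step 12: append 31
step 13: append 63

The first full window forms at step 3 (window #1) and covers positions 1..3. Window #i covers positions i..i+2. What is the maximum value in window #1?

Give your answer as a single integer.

step 1: append 57 -> window=[57] (not full yet)
step 2: append 65 -> window=[57, 65] (not full yet)
step 3: append 22 -> window=[57, 65, 22] -> max=65
Window #1 max = 65

Answer: 65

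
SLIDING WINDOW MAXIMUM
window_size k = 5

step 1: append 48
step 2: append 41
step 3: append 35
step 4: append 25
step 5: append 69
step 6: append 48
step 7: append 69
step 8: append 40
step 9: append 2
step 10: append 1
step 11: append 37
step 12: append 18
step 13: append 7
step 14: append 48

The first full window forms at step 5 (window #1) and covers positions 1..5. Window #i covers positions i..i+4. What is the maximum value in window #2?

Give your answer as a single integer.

step 1: append 48 -> window=[48] (not full yet)
step 2: append 41 -> window=[48, 41] (not full yet)
step 3: append 35 -> window=[48, 41, 35] (not full yet)
step 4: append 25 -> window=[48, 41, 35, 25] (not full yet)
step 5: append 69 -> window=[48, 41, 35, 25, 69] -> max=69
step 6: append 48 -> window=[41, 35, 25, 69, 48] -> max=69
Window #2 max = 69

Answer: 69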